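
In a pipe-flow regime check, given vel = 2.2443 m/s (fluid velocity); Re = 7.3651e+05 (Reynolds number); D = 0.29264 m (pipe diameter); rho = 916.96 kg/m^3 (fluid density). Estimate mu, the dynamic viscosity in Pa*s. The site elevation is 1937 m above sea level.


mu = rho * vel * D / Re
mu = 916.96 * 2.2443 * 0.29264 / 7.3651e+05
mu = 0.00081769 Pa*s


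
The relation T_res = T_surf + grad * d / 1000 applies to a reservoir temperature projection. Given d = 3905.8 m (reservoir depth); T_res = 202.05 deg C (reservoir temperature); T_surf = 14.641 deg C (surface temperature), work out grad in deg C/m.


grad = (T_res - T_surf) / d * 1000
grad = (202.05 - 14.641) / 3905.8 * 1000
grad = 47.98223 deg C/km
Convert: 47.98223 deg C/km * 0.001 = 0.047982 deg C/m
grad = 0.047982 deg C/m


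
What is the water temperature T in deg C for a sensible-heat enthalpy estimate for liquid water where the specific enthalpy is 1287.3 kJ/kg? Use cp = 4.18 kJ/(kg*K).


T = h / cp
T = 1287.3 / 4.18
T = 307.97 deg C


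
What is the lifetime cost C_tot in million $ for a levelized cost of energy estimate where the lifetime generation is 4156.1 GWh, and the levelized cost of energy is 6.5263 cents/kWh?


C_tot = LCOE / 100 * E_tot
C_tot = 6.5263 / 100 * 4156.1
C_tot = 271.24 million $


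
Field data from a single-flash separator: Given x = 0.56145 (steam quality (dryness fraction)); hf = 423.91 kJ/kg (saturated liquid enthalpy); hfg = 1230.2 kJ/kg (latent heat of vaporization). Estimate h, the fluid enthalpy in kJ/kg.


h = hf + x * hfg
h = 423.91 + 0.56145 * 1230.2
h = 1114.6 kJ/kg


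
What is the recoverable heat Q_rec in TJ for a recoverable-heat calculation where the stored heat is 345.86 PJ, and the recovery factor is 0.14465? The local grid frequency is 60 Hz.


Q_rec = Q_s * RF
Q_rec = 345.86 * 0.14465
Q_rec = 50.02865 PJ
Convert: 50.02865 PJ * 1000.0 = 50029 TJ
Q_rec = 50029 TJ


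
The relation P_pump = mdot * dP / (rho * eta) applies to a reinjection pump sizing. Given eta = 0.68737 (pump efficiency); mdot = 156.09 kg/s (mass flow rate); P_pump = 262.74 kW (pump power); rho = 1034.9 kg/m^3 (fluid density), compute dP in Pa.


dP = P_pump * rho * eta / mdot
dP = 262.74 * 1034.9 * 0.68737 / 156.09
dP = 1197.402 kPa
Convert: 1197.402 kPa * 1000.0 = 1.1974e+06 Pa
dP = 1.1974e+06 Pa


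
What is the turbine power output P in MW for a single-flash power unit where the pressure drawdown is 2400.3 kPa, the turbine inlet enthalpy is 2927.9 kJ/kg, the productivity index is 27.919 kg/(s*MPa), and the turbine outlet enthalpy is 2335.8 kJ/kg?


Step 1: mdot = PI * dP / 1000 = 27.919 * 2400.3 / 1000 = 67.01398 kg/s
Step 2: P = mdot*(h_in - h_out)/1000 = 67.01398*(2927.9 - 2335.8)/1000 = 39.679 MW
P = 39.679 MW


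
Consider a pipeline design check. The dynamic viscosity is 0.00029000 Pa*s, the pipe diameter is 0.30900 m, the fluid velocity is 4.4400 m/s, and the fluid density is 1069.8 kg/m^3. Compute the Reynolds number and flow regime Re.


Step 1: Re = rho*vel*D/mu = 1069.8*4.44*0.309/0.00029 = 5.0611e+06
Step 2: Re = 5.0611e+06 > 4000, so flow is turbulent.
Re = 5.0611e+06 (turbulent)


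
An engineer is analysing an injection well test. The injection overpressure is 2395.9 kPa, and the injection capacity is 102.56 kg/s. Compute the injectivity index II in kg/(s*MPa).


II = mdot * 1000 / dP
II = 102.56 * 1000 / 2395.9
II = 42.806 kg/(s*MPa)


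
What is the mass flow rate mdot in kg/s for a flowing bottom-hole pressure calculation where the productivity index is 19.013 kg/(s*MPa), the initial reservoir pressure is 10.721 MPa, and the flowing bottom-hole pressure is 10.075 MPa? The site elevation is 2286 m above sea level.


mdot = (P_i - P_wf) * PI
mdot = (10.721 - 10.075) * 19.013
mdot = 12.282 kg/s


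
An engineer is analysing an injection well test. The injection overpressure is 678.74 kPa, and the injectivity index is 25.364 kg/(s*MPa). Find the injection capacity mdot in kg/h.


mdot = II * dP / 1000
mdot = 25.364 * 678.74 / 1000
mdot = 17.21556 kg/s
Convert: 17.21556 kg/s * 3600.0 = 61976 kg/h
mdot = 61976 kg/h


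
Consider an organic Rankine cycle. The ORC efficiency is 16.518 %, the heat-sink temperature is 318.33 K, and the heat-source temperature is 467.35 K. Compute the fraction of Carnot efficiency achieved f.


f = (eta_orc/100) / (1 - Tc/Th)
f = (16.518/100) / (1 - 318.33/467.35)
f = 0.51803


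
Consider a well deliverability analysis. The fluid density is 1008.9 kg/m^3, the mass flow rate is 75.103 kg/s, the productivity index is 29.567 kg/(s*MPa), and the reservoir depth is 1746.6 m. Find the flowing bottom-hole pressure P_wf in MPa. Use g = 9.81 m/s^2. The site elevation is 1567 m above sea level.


Step 1: P_i = rho*g*h/1e6 = 1008.9*9.81*1746.6/1e6 = 17.28664 MPa
Step 2: P_wf = P_i - mdot/PI = 17.28664 - 75.103/29.567 = 14.747 MPa
P_wf = 14.747 MPa


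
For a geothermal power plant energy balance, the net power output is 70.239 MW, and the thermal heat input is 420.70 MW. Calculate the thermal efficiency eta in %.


eta = W_net / Q_in * 100
eta = 70.239 / 420.70 * 100
eta = 16.696 %


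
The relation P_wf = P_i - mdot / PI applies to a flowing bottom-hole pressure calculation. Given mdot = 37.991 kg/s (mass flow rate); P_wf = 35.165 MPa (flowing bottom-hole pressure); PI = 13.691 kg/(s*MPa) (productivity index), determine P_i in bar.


P_i = P_wf + mdot / PI
P_i = 35.165 + 37.991 / 13.691
P_i = 37.93989 MPa
Convert: 37.93989 MPa * 10.0 = 379.40 bar
P_i = 379.40 bar


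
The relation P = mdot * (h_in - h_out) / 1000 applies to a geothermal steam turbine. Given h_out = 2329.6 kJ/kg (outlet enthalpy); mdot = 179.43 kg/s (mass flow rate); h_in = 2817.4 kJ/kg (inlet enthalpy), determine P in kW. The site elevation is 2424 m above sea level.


P = mdot * (h_in - h_out) / 1000
P = 179.43 * (2817.4 - 2329.6) / 1000
P = 87.52595 MW
Convert: 87.52595 MW * 1000.0 = 87526 kW
P = 87526 kW


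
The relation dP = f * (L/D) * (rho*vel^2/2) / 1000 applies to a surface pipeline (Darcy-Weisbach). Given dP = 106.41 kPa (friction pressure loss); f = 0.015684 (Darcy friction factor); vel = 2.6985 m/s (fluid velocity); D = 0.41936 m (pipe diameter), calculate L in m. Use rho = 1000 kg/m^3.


L = dP*1000*D / (f*rho*vel^2/2)
L = 106.41*1000*0.41936 / (0.015684*1000*2.6985^2/2)
L = 781.44 m


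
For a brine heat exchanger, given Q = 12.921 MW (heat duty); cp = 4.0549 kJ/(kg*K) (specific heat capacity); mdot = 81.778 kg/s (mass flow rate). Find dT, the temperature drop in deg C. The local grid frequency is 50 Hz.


dT = Q * 1000 / (mdot * cp)
dT = 12.921 * 1000 / (81.778 * 4.0549)
dT = 38.96543 K
Convert (temperature difference, 1 K = 1 deg C): 38.96543 K = 38.96543 deg C
dT = 38.965 deg C


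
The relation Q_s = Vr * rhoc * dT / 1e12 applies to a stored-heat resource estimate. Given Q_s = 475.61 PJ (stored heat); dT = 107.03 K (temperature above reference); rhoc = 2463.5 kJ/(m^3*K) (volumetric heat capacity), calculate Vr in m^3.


Vr = Q_s * 1e12 / (rhoc * dT)
Vr = 475.61 * 1e12 / (2463.5 * 107.03)
Vr = 1.8038e+09 m^3


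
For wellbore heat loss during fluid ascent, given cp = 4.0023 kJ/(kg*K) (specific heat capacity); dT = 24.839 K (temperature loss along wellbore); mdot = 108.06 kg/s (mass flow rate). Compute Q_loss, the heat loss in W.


Q_loss = mdot * cp * dT
Q_loss = 108.06 * 4.0023 * 24.839
Q_loss = 10742.58 kW
Convert: 10742.58 kW * 1000.0 = 1.0743e+07 W
Q_loss = 1.0743e+07 W


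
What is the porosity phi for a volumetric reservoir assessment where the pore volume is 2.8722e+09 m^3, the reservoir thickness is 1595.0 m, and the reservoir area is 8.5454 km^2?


phi = Vp / (A * 1e6 * hr)
phi = 2.8722e+09 / (8.5454 * 1e6 * 1595.0)
phi = 0.21073


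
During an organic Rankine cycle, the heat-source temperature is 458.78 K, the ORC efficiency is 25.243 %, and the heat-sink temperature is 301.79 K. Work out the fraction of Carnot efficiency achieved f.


f = (eta_orc/100) / (1 - Tc/Th)
f = (25.243/100) / (1 - 301.79/458.78)
f = 0.73769


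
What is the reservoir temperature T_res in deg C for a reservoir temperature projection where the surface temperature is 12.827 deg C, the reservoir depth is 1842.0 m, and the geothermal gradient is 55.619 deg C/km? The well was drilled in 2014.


T_res = T_surf + grad * d / 1000
T_res = 12.827 + 55.619 * 1842.0 / 1000
T_res = 115.28 deg C


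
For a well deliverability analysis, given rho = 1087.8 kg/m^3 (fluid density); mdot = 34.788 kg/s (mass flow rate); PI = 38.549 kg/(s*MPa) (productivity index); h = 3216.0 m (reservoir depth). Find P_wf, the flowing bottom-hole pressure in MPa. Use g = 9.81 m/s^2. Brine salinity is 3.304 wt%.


Step 1: P_i = rho*g*h/1e6 = 1087.8*9.81*3216.0/1e6 = 34.31896 MPa
Step 2: P_wf = P_i - mdot/PI = 34.31896 - 34.788/38.549 = 33.417 MPa
P_wf = 33.417 MPa


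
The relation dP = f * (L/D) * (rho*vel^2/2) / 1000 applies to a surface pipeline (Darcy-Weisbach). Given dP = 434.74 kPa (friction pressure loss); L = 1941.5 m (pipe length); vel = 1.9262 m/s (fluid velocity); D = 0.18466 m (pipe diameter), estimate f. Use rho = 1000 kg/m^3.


f = dP*1000 / ((L/D)*(rho*vel^2/2))
f = 434.74*1000 / ((1941.5/0.18466)*(1000*1.9262^2/2))
f = 0.022289


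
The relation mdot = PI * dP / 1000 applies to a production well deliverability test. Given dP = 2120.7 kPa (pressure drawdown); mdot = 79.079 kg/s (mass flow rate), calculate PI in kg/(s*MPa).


PI = mdot * 1000 / dP
PI = 79.079 * 1000 / 2120.7
PI = 37.289 kg/(s*MPa)


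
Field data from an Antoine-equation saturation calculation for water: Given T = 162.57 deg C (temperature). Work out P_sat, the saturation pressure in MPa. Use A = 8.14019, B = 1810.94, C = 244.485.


P_sat = 10^(A - B/(C + T)) / 760 * 0.101325
P_sat = 10^(8.14019 - 1810.94/(244.485 + 162.57)) / 760 * 0.101325
P_sat = 0.65495 MPa


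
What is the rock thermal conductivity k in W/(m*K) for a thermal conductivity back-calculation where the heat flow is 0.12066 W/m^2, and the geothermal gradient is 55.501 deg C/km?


k = q / (grad / 1000)
k = 0.12066 / (55.501 / 1000)
k = 2.1740 W/(m*K)


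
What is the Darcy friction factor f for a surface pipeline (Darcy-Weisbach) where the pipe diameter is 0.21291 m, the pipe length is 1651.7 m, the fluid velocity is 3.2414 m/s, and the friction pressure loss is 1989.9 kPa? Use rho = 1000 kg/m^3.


f = dP*1000 / ((L/D)*(rho*vel^2/2))
f = 1989.9*1000 / ((1651.7/0.21291)*(1000*3.2414^2/2))
f = 0.048827


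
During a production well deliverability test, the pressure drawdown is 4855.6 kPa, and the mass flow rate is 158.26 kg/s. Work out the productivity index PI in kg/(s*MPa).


PI = mdot * 1000 / dP
PI = 158.26 * 1000 / 4855.6
PI = 32.593 kg/(s*MPa)


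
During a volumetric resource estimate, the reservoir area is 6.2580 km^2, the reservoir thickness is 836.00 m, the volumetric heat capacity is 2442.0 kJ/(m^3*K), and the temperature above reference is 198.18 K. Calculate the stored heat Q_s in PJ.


Step 1: Vr = A*1e6*hr = 6.258*1e6*836.0 = 5.231688e+09 m^3
Step 2: Q_s = Vr*rhoc*dT/1e12 = 5.231688e+09*2442.0*198.18/1e12 = 2531.9 PJ
Q_s = 2531.9 PJ


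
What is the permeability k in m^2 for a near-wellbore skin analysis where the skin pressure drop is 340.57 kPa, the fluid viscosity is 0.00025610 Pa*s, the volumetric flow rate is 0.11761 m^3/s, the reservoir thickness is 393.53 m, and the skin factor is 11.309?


k = S*q*mu / (2*pi*dP_s*1000*hr)
k = 11.309*0.11761*0.00025610 / (2*pi*340.57*1000*393.53)
k = 4.0450e-13 m^2


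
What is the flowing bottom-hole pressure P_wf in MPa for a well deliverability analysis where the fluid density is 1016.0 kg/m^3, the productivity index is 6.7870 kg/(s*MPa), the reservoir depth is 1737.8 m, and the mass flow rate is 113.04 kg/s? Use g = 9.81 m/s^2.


Step 1: P_i = rho*g*h/1e6 = 1016.0*9.81*1737.8/1e6 = 17.32058 MPa
Step 2: P_wf = P_i - mdot/PI = 17.32058 - 113.04/6.787 = 0.66521 MPa
P_wf = 0.66521 MPa


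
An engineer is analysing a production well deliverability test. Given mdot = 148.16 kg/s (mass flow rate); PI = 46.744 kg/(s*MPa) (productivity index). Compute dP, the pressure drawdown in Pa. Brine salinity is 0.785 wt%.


dP = mdot * 1000 / PI
dP = 148.16 * 1000 / 46.744
dP = 3169.605 kPa
Convert: 3169.605 kPa * 1000.0 = 3.1696e+06 Pa
dP = 3.1696e+06 Pa


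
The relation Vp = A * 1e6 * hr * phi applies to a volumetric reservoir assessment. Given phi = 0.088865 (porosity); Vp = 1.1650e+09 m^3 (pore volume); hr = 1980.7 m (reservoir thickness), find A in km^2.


A = Vp / (1e6 * hr * phi)
A = 1.1650e+09 / (1e6 * 1980.7 * 0.088865)
A = 6.6188 km^2


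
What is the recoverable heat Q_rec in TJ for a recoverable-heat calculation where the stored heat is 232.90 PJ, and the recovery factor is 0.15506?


Q_rec = Q_s * RF
Q_rec = 232.90 * 0.15506
Q_rec = 36.11347 PJ
Convert: 36.11347 PJ * 1000.0 = 36113 TJ
Q_rec = 36113 TJ


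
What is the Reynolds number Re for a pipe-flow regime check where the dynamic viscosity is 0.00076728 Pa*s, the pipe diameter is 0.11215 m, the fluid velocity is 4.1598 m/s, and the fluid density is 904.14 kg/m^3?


Re = rho * vel * D / mu
Re = 904.14 * 4.1598 * 0.11215 / 0.00076728
Re = 5.4974e+05


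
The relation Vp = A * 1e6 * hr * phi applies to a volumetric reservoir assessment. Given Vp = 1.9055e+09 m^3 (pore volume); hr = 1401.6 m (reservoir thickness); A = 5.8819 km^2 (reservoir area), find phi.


phi = Vp / (A * 1e6 * hr)
phi = 1.9055e+09 / (5.8819 * 1e6 * 1401.6)
phi = 0.23114


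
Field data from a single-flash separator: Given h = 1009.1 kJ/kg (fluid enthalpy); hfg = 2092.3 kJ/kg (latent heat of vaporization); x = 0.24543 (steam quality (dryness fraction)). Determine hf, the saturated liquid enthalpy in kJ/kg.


hf = h - x * hfg
hf = 1009.1 - 0.24543 * 2092.3
hf = 495.59 kJ/kg


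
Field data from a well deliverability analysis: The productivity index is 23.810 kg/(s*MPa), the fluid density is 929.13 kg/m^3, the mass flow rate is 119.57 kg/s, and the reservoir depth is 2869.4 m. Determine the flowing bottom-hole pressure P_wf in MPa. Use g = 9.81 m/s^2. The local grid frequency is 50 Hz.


Step 1: P_i = rho*g*h/1e6 = 929.13*9.81*2869.4/1e6 = 26.15391 MPa
Step 2: P_wf = P_i - mdot/PI = 26.15391 - 119.57/23.81 = 21.132 MPa
P_wf = 21.132 MPa


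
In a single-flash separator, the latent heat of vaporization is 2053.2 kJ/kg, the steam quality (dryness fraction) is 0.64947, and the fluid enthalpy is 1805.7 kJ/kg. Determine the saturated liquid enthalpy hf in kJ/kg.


hf = h - x * hfg
hf = 1805.7 - 0.64947 * 2053.2
hf = 472.21 kJ/kg


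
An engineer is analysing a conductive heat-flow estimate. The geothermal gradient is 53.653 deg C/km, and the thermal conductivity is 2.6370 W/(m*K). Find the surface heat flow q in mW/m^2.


q = k * grad / 1000
q = 2.6370 * 53.653 / 1000
q = 0.1414830 W/m^2
Convert: 0.1414830 W/m^2 * 1000.0 = 141.48 mW/m^2
q = 141.48 mW/m^2


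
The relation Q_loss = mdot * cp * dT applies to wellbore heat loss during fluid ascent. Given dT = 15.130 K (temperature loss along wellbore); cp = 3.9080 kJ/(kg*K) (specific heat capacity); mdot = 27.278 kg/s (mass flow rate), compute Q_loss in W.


Q_loss = mdot * cp * dT
Q_loss = 27.278 * 3.9080 * 15.130
Q_loss = 1612.895 kW
Convert: 1612.895 kW * 1000.0 = 1.6129e+06 W
Q_loss = 1.6129e+06 W


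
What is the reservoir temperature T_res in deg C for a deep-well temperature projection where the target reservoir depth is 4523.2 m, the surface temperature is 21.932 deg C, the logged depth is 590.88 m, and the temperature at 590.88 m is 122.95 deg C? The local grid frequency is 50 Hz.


Step 1: grad = (T_d1 - T_surf)/d1 * 1000 = (122.95 - 21.932)/590.88 * 1000 = 170.9620 deg C/km
Step 2: T_res = T_surf + grad*d2/1000 = 21.932 + 170.9620*4523.2/1000 = 795.23 deg C
T_res = 795.23 deg C


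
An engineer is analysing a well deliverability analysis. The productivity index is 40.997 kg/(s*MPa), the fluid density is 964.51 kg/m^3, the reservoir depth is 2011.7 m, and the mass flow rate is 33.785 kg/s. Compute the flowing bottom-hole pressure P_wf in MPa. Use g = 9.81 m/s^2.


Step 1: P_i = rho*g*h/1e6 = 964.51*9.81*2011.7/1e6 = 19.03439 MPa
Step 2: P_wf = P_i - mdot/PI = 19.03439 - 33.785/40.997 = 18.210 MPa
P_wf = 18.210 MPa


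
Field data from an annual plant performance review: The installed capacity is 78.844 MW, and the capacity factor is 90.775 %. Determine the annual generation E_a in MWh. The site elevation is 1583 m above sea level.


E_a = CF / 100 * cap * 8760
E_a = 90.775 / 100 * 78.844 * 8760
E_a = 6.2696e+05 MWh


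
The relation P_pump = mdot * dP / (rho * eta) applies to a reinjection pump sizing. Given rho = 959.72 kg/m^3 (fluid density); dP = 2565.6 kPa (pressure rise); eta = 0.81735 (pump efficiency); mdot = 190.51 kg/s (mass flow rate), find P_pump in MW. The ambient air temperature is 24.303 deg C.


P_pump = mdot * dP / (rho * eta)
P_pump = 190.51 * 2565.6 / (959.72 * 0.81735)
P_pump = 623.0948 kW
Convert: 623.0948 kW * 0.001 = 0.62309 MW
P_pump = 0.62309 MW


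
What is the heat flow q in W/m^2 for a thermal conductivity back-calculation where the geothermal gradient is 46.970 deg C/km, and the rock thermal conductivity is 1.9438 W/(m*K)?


q = k * grad / 1000
q = 1.9438 * 46.970 / 1000
q = 0.091300 W/m^2


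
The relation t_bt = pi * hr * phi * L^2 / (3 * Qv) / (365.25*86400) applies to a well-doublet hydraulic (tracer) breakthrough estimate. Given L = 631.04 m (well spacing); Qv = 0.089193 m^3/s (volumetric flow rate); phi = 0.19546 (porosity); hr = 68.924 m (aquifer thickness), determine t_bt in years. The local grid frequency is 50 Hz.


t_bt = pi * hr * phi * L^2 / (3 * Qv) / (365.25*86400)
t_bt = pi * 68.924 * 0.19546 * 631.04^2 / (3 * 0.089193) / (365.25*86400)
t_bt = 1.9959 years


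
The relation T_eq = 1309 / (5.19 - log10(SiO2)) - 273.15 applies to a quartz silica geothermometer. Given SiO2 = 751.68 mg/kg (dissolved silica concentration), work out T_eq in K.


T_eq = 1309 / (5.19 - log10(SiO2)) - 273.15
T_eq = 1309 / (5.19 - log10(751.68)) - 273.15
T_eq = 292.5452 deg C
Convert to K: 292.5452 + 273.15 = 565.70 K
T_eq = 565.70 K


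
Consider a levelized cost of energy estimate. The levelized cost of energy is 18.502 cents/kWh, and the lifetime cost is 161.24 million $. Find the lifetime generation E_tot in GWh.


E_tot = C_tot / LCOE * 100
E_tot = 161.24 / 18.502 * 100
E_tot = 871.47 GWh


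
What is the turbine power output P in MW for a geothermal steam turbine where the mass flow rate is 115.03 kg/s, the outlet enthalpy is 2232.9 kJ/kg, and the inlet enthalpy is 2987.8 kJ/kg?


P = mdot * (h_in - h_out) / 1000
P = 115.03 * (2987.8 - 2232.9) / 1000
P = 86.836 MW


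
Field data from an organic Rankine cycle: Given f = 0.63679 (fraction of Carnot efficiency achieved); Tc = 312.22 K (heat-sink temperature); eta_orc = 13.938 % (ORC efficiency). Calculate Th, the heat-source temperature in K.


Th = Tc / (1 - (eta_orc/100)/f)
Th = 312.22 / (1 - (13.938/100)/0.63679)
Th = 399.71 K


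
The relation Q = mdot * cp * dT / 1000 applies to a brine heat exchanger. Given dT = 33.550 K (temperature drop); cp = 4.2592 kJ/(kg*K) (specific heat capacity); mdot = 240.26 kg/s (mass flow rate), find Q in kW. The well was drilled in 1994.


Q = mdot * cp * dT / 1000
Q = 240.26 * 4.2592 * 33.550 / 1000
Q = 34.33223 MW
Convert: 34.33223 MW * 1000.0 = 34332 kW
Q = 34332 kW


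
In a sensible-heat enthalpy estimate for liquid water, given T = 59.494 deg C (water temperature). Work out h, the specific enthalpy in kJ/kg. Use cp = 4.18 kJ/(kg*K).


h = cp * T
h = 4.18 * 59.494
h = 248.68 kJ/kg


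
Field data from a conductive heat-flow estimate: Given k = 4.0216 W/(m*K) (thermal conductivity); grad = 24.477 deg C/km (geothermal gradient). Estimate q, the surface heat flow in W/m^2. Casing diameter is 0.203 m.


q = k * grad / 1000
q = 4.0216 * 24.477 / 1000
q = 0.098437 W/m^2


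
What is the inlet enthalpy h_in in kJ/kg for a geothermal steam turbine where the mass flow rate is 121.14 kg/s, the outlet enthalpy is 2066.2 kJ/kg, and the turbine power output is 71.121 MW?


h_in = h_out + P * 1000 / mdot
h_in = 2066.2 + 71.121 * 1000 / 121.14
h_in = 2653.3 kJ/kg


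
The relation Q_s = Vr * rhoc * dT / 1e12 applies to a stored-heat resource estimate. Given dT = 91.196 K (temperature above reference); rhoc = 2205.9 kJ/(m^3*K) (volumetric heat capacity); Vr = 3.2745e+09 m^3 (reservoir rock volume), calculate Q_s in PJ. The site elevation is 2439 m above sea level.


Q_s = Vr * rhoc * dT / 1e12
Q_s = 3.2745e+09 * 2205.9 * 91.196 / 1e12
Q_s = 658.73 PJ


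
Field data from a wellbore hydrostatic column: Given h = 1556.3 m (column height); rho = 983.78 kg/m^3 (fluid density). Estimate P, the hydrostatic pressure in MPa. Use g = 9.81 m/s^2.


P = rho * g * h / 1e6
P = 983.78 * 9.81 * 1556.3 / 1e6
P = 15.020 MPa


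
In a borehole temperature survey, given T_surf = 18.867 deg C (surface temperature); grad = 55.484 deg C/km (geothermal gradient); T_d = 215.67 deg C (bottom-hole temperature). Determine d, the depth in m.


d = (T_d - T_surf) / grad * 1000
d = (215.67 - 18.867) / 55.484 * 1000
d = 3547.0 m


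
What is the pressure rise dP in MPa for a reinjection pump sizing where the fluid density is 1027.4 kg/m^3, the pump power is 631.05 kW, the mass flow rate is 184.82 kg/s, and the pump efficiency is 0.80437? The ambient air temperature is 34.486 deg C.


dP = P_pump * rho * eta / mdot
dP = 631.05 * 1027.4 * 0.80437 / 184.82
dP = 2821.696 kPa
Convert: 2821.696 kPa * 0.001 = 2.8217 MPa
dP = 2.8217 MPa


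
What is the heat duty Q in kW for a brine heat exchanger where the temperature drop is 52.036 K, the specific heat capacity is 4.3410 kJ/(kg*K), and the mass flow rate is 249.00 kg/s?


Q = mdot * cp * dT / 1000
Q = 249.00 * 4.3410 * 52.036 / 1000
Q = 56.24618 MW
Convert: 56.24618 MW * 1000.0 = 56246 kW
Q = 56246 kW


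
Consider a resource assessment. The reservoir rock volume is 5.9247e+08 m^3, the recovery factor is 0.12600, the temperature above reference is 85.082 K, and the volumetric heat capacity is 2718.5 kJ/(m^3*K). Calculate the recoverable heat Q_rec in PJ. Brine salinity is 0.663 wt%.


Step 1: Q_s = Vr*rhoc*dT/1e12 = 5.9247e+08*2718.5*85.082/1e12 = 137.0356 PJ
Step 2: Q_rec = Q_s * RF = 137.0356 * 0.126 = 17.266 PJ
Q_rec = 17.266 PJ


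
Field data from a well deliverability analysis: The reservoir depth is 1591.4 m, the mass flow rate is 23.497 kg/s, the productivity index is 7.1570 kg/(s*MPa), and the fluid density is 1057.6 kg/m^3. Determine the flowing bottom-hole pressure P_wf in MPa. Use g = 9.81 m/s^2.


Step 1: P_i = rho*g*h/1e6 = 1057.6*9.81*1591.4/1e6 = 16.51086 MPa
Step 2: P_wf = P_i - mdot/PI = 16.51086 - 23.497/7.157 = 13.228 MPa
P_wf = 13.228 MPa


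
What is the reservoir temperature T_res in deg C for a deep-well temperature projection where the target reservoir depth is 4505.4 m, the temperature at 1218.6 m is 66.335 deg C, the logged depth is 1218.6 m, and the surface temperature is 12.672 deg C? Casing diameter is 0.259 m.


Step 1: grad = (T_d1 - T_surf)/d1 * 1000 = (66.335 - 12.672)/1218.6 * 1000 = 44.03660 deg C/km
Step 2: T_res = T_surf + grad*d2/1000 = 12.672 + 44.03660*4505.4/1000 = 211.07 deg C
T_res = 211.07 deg C


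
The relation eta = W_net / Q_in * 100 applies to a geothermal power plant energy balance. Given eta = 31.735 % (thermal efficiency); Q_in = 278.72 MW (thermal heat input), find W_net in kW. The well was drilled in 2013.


W_net = eta / 100 * Q_in
W_net = 31.735 / 100 * 278.72
W_net = 88.45179 MW
Convert: 88.45179 MW * 1000.0 = 88452 kW
W_net = 88452 kW


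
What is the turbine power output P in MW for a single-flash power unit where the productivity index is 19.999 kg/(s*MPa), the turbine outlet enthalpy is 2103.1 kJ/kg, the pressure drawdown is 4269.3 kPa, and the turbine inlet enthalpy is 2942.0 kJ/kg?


Step 1: mdot = PI * dP / 1000 = 19.999 * 4269.3 / 1000 = 85.38173 kg/s
Step 2: P = mdot*(h_in - h_out)/1000 = 85.38173*(2942.0 - 2103.1)/1000 = 71.627 MW
P = 71.627 MW


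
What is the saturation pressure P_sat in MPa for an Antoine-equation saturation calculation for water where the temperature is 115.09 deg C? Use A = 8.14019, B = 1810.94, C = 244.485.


P_sat = 10^(A - B/(C + T)) / 760 * 0.101325
P_sat = 10^(8.14019 - 1810.94/(244.485 + 115.09)) / 760 * 0.101325
P_sat = 0.16934 MPa


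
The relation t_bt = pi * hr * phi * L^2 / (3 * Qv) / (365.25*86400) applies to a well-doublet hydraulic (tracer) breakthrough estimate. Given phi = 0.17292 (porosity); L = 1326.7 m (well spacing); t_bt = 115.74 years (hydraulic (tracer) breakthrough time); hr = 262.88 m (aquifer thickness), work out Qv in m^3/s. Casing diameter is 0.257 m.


Qv = pi*hr*phi*L^2 / (3*t_bt*365.25*86400)
Qv = pi*262.88*0.17292*1326.7^2 / (3*115.74*365.25*86400)
Qv = 0.022940 m^3/s


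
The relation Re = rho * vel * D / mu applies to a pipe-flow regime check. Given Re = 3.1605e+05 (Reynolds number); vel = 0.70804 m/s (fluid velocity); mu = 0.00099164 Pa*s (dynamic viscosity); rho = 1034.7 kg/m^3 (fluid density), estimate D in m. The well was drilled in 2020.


D = Re * mu / (rho * vel)
D = 3.1605e+05 * 0.00099164 / (1034.7 * 0.70804)
D = 0.42780 m


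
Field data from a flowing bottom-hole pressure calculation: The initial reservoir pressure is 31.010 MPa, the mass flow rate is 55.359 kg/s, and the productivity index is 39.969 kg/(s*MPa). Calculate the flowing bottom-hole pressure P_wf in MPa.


P_wf = P_i - mdot / PI
P_wf = 31.010 - 55.359 / 39.969
P_wf = 29.625 MPa


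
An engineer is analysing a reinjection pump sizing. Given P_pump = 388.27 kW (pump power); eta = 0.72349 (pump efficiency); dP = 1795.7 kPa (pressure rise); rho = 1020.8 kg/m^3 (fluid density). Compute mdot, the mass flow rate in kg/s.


mdot = P_pump * rho * eta / dP
mdot = 388.27 * 1020.8 * 0.72349 / 1795.7
mdot = 159.69 kg/s


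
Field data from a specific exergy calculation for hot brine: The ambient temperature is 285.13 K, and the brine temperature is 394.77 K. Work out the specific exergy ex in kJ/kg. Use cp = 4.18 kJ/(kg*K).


ex = cp * ((T_b - T_0) - T_0 * ln(T_b/T_0))
ex = 4.18 * ((394.77 - 285.13) - 285.13 * ln(394.77/285.13))
ex = 70.519 kJ/kg


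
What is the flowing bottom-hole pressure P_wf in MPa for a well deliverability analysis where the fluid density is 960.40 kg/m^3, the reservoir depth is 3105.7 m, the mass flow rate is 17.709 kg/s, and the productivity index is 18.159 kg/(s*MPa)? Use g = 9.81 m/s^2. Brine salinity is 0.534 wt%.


Step 1: P_i = rho*g*h/1e6 = 960.4*9.81*3105.7/1e6 = 29.26043 MPa
Step 2: P_wf = P_i - mdot/PI = 29.26043 - 17.709/18.159 = 28.285 MPa
P_wf = 28.285 MPa


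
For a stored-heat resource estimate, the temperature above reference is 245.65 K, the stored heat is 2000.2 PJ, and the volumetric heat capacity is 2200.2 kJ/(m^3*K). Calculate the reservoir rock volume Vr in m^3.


Vr = Q_s * 1e12 / (rhoc * dT)
Vr = 2000.2 * 1e12 / (2200.2 * 245.65)
Vr = 3.7008e+09 m^3


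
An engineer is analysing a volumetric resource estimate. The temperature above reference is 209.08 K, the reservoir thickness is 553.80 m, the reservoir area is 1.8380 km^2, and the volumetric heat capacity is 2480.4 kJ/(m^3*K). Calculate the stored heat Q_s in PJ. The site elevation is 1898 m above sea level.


Step 1: Vr = A*1e6*hr = 1.838*1e6*553.8 = 1.017884e+09 m^3
Step 2: Q_s = Vr*rhoc*dT/1e12 = 1.017884e+09*2480.4*209.08/1e12 = 527.88 PJ
Q_s = 527.88 PJ


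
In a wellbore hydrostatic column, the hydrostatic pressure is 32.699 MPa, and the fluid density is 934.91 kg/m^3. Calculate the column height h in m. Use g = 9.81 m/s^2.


h = P * 1e6 / (g * rho)
h = 32.699 * 1e6 / (9.81 * 934.91)
h = 3565.3 m


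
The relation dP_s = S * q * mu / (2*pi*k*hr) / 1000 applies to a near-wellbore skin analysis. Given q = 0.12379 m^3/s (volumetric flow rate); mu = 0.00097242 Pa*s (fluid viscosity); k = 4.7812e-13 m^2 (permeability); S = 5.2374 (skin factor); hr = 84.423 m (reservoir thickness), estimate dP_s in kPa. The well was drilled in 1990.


dP_s = S * q * mu / (2*pi*k*hr) / 1000
dP_s = 5.2374 * 0.12379 * 0.00097242 / (2*pi*4.7812e-13*84.423) / 1000
dP_s = 2485.9 kPa


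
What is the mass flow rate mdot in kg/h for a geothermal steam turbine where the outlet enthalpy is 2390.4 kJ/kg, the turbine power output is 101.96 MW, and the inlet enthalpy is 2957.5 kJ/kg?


mdot = P * 1000 / (h_in - h_out)
mdot = 101.96 * 1000 / (2957.5 - 2390.4)
mdot = 179.7919 kg/s
Convert: 179.7919 kg/s * 3600.0 = 6.4725e+05 kg/h
mdot = 6.4725e+05 kg/h


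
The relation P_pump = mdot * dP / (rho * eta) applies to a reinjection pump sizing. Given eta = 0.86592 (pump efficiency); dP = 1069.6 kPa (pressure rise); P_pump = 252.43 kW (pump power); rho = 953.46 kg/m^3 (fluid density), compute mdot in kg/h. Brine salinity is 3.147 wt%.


mdot = P_pump * rho * eta / dP
mdot = 252.43 * 953.46 * 0.86592 / 1069.6
mdot = 194.8497 kg/s
Convert: 194.8497 kg/s * 3600.0 = 7.0146e+05 kg/h
mdot = 7.0146e+05 kg/h


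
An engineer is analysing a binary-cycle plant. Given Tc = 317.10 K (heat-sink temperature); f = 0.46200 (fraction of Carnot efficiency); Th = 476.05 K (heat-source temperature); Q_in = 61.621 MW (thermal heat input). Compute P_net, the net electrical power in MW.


Step 1: eta = (1 - Tc/Th)*f = (1 - 317.1/476.05)*0.462 = 0.1542588
Step 2: P_net = eta * Q_in = 0.1542588 * 61.621 = 9.5056 MW
P_net = 9.5056 MW


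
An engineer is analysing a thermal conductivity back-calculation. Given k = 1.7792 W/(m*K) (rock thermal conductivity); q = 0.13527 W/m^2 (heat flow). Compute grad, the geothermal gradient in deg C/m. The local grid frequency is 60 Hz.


grad = q / k * 1000
grad = 0.13527 / 1.7792 * 1000
grad = 76.02855 deg C/km
Convert: 76.02855 deg C/km * 0.001 = 0.076029 deg C/m
grad = 0.076029 deg C/m


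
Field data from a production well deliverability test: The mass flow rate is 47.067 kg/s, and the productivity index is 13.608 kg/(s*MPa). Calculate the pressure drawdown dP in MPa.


dP = mdot * 1000 / PI
dP = 47.067 * 1000 / 13.608
dP = 3458.774 kPa
Convert: 3458.774 kPa * 0.001 = 3.4588 MPa
dP = 3.4588 MPa


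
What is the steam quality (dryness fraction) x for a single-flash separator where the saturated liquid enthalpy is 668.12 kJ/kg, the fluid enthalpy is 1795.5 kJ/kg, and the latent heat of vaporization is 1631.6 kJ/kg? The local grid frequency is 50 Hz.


x = (h - hf) / hfg
x = (1795.5 - 668.12) / 1631.6
x = 0.69097


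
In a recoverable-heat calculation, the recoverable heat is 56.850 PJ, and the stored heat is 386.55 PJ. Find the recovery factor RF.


RF = Q_rec / Q_s
RF = 56.850 / 386.55
RF = 0.14707


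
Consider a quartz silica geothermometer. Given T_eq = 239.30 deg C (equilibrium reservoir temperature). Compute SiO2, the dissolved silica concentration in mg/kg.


SiO2 = 10^(5.19 - 1309/(T_eq + 273.15))
SiO2 = 10^(5.19 - 1309/(239.30 + 273.15))
SiO2 = 432.12 mg/kg


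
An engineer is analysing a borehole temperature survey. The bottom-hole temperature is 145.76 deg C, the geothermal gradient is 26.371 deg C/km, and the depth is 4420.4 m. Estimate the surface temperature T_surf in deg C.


T_surf = T_d - grad * d / 1000
T_surf = 145.76 - 26.371 * 4420.4 / 1000
T_surf = 29.190 deg C


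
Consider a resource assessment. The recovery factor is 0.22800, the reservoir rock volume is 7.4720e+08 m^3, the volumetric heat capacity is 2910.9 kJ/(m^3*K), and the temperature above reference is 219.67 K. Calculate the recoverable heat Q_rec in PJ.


Step 1: Q_s = Vr*rhoc*dT/1e12 = 7.4720e+08*2910.9*219.67/1e12 = 477.7876 PJ
Step 2: Q_rec = Q_s * RF = 477.7876 * 0.228 = 108.94 PJ
Q_rec = 108.94 PJ


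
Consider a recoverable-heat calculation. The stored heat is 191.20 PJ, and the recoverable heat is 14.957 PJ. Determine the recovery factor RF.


RF = Q_rec / Q_s
RF = 14.957 / 191.20
RF = 0.078227


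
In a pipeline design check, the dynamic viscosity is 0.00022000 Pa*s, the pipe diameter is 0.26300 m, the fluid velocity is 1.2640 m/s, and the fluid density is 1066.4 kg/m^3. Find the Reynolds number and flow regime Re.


Step 1: Re = rho*vel*D/mu = 1066.4*1.264*0.263/0.00022 = 1.6114e+06
Step 2: Re = 1.6114e+06 > 4000, so flow is turbulent.
Re = 1.6114e+06 (turbulent)


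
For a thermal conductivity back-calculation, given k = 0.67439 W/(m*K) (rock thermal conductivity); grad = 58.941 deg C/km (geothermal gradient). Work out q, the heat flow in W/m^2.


q = k * grad / 1000
q = 0.67439 * 58.941 / 1000
q = 0.039749 W/m^2


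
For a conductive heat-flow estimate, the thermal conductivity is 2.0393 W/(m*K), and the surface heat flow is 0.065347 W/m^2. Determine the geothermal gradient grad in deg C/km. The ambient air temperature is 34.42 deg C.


grad = q * 1000 / k
grad = 0.065347 * 1000 / 2.0393
grad = 32.044 deg C/km


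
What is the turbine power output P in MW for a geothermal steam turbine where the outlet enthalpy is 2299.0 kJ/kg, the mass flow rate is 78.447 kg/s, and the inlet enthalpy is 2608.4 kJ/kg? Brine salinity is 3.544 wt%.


P = mdot * (h_in - h_out) / 1000
P = 78.447 * (2608.4 - 2299.0) / 1000
P = 24.272 MW


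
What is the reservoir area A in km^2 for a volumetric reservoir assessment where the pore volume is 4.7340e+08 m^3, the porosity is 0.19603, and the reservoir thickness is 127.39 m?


A = Vp / (1e6 * hr * phi)
A = 4.7340e+08 / (1e6 * 127.39 * 0.19603)
A = 18.957 km^2


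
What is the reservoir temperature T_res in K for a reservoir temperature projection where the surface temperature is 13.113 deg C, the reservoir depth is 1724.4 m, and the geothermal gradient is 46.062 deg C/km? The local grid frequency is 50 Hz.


T_res = T_surf + grad * d / 1000
T_res = 13.113 + 46.062 * 1724.4 / 1000
T_res = 92.54231 deg C
Convert to K: 92.54231 + 273.15 = 365.69 K
T_res = 365.69 K


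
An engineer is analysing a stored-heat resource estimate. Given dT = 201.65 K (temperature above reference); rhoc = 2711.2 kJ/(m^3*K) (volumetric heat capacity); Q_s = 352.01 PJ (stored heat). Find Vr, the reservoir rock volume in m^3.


Vr = Q_s * 1e12 / (rhoc * dT)
Vr = 352.01 * 1e12 / (2711.2 * 201.65)
Vr = 6.4387e+08 m^3


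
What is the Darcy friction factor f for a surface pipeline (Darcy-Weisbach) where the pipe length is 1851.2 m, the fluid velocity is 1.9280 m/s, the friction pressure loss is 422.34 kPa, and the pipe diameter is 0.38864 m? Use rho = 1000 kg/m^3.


f = dP*1000 / ((L/D)*(rho*vel^2/2))
f = 422.34*1000 / ((1851.2/0.38864)*(1000*1.9280^2/2))
f = 0.047706


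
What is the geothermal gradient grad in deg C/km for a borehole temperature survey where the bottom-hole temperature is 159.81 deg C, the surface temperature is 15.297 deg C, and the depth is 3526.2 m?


grad = (T_d - T_surf) / d * 1000
grad = (159.81 - 15.297) / 3526.2 * 1000
grad = 40.983 deg C/km


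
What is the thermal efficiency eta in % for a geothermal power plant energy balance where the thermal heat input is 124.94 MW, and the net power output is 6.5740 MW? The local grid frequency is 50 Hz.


eta = W_net / Q_in * 100
eta = 6.5740 / 124.94 * 100
eta = 5.2617 %


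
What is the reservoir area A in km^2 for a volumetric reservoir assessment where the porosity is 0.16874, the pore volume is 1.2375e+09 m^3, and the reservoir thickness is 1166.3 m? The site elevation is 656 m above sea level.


A = Vp / (1e6 * hr * phi)
A = 1.2375e+09 / (1e6 * 1166.3 * 0.16874)
A = 6.2881 km^2


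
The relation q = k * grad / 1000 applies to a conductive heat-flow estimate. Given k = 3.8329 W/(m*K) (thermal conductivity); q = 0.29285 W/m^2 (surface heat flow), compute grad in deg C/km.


grad = q * 1000 / k
grad = 0.29285 * 1000 / 3.8329
grad = 76.404 deg C/km


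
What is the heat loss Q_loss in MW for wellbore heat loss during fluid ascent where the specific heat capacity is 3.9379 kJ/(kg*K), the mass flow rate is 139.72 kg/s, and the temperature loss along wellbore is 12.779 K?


Q_loss = mdot * cp * dT
Q_loss = 139.72 * 3.9379 * 12.779
Q_loss = 7031.049 kW
Convert: 7031.049 kW * 0.001 = 7.0310 MW
Q_loss = 7.0310 MW


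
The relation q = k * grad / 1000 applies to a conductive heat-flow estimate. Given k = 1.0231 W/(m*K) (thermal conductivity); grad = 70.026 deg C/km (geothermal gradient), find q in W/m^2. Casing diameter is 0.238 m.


q = k * grad / 1000
q = 1.0231 * 70.026 / 1000
q = 0.071644 W/m^2


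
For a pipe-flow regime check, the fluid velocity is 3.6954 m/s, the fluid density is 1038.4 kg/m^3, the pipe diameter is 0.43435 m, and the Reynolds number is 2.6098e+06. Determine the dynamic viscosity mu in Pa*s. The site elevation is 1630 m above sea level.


mu = rho * vel * D / Re
mu = 1038.4 * 3.6954 * 0.43435 / 2.6098e+06
mu = 0.00063864 Pa*s


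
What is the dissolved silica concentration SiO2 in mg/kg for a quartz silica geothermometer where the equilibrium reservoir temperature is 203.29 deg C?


SiO2 = 10^(5.19 - 1309/(T_eq + 273.15))
SiO2 = 10^(5.19 - 1309/(203.29 + 273.15))
SiO2 = 277.04 mg/kg


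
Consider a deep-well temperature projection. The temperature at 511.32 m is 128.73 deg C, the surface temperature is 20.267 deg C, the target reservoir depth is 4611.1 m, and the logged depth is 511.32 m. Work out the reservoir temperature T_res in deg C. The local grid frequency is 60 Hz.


Step 1: grad = (T_d1 - T_surf)/d1 * 1000 = (128.73 - 20.267)/511.32 * 1000 = 212.1235 deg C/km
Step 2: T_res = T_surf + grad*d2/1000 = 20.267 + 212.1235*4611.1/1000 = 998.39 deg C
T_res = 998.39 deg C


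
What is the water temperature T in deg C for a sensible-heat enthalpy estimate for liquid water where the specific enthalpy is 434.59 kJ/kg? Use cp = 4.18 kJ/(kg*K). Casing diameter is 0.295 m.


T = h / cp
T = 434.59 / 4.18
T = 103.97 deg C


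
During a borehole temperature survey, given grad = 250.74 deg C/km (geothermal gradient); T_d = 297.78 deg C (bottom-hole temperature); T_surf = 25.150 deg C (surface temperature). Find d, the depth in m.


d = (T_d - T_surf) / grad * 1000
d = (297.78 - 25.150) / 250.74 * 1000
d = 1087.3 m


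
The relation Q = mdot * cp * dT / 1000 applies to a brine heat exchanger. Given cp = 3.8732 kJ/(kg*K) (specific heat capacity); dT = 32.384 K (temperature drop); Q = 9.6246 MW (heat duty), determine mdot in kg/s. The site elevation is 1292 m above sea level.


mdot = Q * 1000 / (cp * dT)
mdot = 9.6246 * 1000 / (3.8732 * 32.384)
mdot = 76.733 kg/s


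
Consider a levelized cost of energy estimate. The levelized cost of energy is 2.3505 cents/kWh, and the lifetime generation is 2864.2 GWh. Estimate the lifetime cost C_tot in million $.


C_tot = LCOE / 100 * E_tot
C_tot = 2.3505 / 100 * 2864.2
C_tot = 67.323 million $


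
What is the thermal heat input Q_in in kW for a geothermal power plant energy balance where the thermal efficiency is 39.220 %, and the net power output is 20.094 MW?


Q_in = W_net / (eta / 100)
Q_in = 20.094 / (39.220 / 100)
Q_in = 51.23406 MW
Convert: 51.23406 MW * 1000.0 = 51234 kW
Q_in = 51234 kW


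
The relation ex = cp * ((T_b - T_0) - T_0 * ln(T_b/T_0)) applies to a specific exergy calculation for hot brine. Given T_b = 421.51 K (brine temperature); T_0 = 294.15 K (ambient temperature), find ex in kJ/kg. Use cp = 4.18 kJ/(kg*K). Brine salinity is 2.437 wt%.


ex = cp * ((T_b - T_0) - T_0 * ln(T_b/T_0))
ex = 4.18 * ((421.51 - 294.15) - 294.15 * ln(421.51/294.15))
ex = 90.031 kJ/kg


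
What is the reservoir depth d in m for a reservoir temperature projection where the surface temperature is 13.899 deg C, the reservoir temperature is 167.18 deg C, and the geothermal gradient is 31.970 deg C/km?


d = (T_res - T_surf) / grad * 1000
d = (167.18 - 13.899) / 31.970 * 1000
d = 4794.5 m


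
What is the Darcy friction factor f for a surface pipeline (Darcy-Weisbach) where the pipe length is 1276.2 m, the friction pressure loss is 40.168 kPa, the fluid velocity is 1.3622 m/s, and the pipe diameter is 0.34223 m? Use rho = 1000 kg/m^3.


f = dP*1000 / ((L/D)*(rho*vel^2/2))
f = 40.168*1000 / ((1276.2/0.34223)*(1000*1.3622^2/2))
f = 0.011610
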